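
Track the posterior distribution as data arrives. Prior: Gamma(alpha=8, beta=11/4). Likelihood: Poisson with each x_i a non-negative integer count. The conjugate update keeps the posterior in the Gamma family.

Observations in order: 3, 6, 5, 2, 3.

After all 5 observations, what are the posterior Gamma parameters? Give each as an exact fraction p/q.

alpha=27, beta=31/4

obs 1: x=3 → posterior Gamma(11, 15/4)
obs 2: x=6 → posterior Gamma(17, 19/4)
obs 3: x=5 → posterior Gamma(22, 23/4)
obs 4: x=2 → posterior Gamma(24, 27/4)
obs 5: x=3 → posterior Gamma(27, 31/4)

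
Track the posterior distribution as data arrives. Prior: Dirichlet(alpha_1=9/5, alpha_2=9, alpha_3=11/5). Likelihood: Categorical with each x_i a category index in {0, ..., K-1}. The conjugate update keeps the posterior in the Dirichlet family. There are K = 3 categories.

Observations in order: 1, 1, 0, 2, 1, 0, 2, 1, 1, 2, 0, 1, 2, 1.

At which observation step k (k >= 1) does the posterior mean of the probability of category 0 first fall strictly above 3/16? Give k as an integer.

k = 6

obs 1: x=1 → posterior Dirichlet(9/5, 10, 11/5)
obs 2: x=1 → posterior Dirichlet(9/5, 11, 11/5)
obs 3: x=0 → posterior Dirichlet(14/5, 11, 11/5)
obs 4: x=2 → posterior Dirichlet(14/5, 11, 16/5)
obs 5: x=1 → posterior Dirichlet(14/5, 12, 16/5)
obs 6: x=0 → posterior Dirichlet(19/5, 12, 16/5)
obs 7: x=2 → posterior Dirichlet(19/5, 12, 21/5)
obs 8: x=1 → posterior Dirichlet(19/5, 13, 21/5)
obs 9: x=1 → posterior Dirichlet(19/5, 14, 21/5)
obs 10: x=2 → posterior Dirichlet(19/5, 14, 26/5)
obs 11: x=0 → posterior Dirichlet(24/5, 14, 26/5)
obs 12: x=1 → posterior Dirichlet(24/5, 15, 26/5)
obs 13: x=2 → posterior Dirichlet(24/5, 15, 31/5)
obs 14: x=1 → posterior Dirichlet(24/5, 16, 31/5)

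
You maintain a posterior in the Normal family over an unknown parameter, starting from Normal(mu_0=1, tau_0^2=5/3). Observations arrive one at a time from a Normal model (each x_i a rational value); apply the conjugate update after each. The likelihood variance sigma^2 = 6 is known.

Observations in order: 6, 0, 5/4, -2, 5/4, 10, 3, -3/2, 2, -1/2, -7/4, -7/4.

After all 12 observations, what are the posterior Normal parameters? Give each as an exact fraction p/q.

mu_0=49/39, tau_0^2=5/13

obs 1: x=6 → posterior Normal(48/23, 30/23)
obs 2: x=0 → posterior Normal(12/7, 15/14)
obs 3: x=5/4 → posterior Normal(217/132, 10/11)
obs 4: x=-2 → posterior Normal(177/152, 15/19)
obs 5: x=5/4 → posterior Normal(101/86, 30/43)
obs 6: x=10 → posterior Normal(67/32, 5/8)
obs 7: x=3 → posterior Normal(231/106, 30/53)
obs 8: x=-3/2 → posterior Normal(54/29, 15/29)
obs 9: x=2 → posterior Normal(118/63, 10/21)
obs 10: x=-1/2 → posterior Normal(231/136, 15/34)
obs 11: x=-7/4 → posterior Normal(427/292, 30/73)
obs 12: x=-7/4 → posterior Normal(49/39, 5/13)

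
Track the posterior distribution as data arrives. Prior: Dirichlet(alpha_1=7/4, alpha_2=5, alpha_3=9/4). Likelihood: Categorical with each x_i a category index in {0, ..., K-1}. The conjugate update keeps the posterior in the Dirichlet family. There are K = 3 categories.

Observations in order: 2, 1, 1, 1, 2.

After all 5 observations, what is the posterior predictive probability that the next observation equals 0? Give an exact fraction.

1/8

obs 1: x=2 → posterior Dirichlet(7/4, 5, 13/4)
obs 2: x=1 → posterior Dirichlet(7/4, 6, 13/4)
obs 3: x=1 → posterior Dirichlet(7/4, 7, 13/4)
obs 4: x=1 → posterior Dirichlet(7/4, 8, 13/4)
obs 5: x=2 → posterior Dirichlet(7/4, 8, 17/4)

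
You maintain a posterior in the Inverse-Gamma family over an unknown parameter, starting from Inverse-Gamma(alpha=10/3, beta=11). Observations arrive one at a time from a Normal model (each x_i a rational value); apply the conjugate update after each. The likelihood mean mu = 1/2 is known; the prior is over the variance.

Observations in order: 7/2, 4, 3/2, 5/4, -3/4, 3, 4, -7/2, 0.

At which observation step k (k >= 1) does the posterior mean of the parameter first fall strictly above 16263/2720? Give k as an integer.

obs 1: x=7/2 → posterior Inverse-Gamma(23/6, 31/2)
obs 2: x=4 → posterior Inverse-Gamma(13/3, 173/8)
obs 3: x=3/2 → posterior Inverse-Gamma(29/6, 177/8)
obs 4: x=5/4 → posterior Inverse-Gamma(16/3, 717/32)
obs 5: x=-3/4 → posterior Inverse-Gamma(35/6, 371/16)
obs 6: x=3 → posterior Inverse-Gamma(19/3, 421/16)
obs 7: x=4 → posterior Inverse-Gamma(41/6, 519/16)
obs 8: x=-7/2 → posterior Inverse-Gamma(22/3, 647/16)
obs 9: x=0 → posterior Inverse-Gamma(47/6, 649/16)

k = 2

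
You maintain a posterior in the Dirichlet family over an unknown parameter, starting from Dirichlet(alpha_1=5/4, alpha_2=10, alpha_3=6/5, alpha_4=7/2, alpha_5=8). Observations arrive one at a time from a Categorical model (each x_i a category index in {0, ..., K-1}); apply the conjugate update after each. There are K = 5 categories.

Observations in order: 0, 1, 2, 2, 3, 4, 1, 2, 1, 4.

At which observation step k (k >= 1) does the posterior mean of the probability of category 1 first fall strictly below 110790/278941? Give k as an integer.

k = 4

obs 1: x=0 → posterior Dirichlet(9/4, 10, 6/5, 7/2, 8)
obs 2: x=1 → posterior Dirichlet(9/4, 11, 6/5, 7/2, 8)
obs 3: x=2 → posterior Dirichlet(9/4, 11, 11/5, 7/2, 8)
obs 4: x=2 → posterior Dirichlet(9/4, 11, 16/5, 7/2, 8)
obs 5: x=3 → posterior Dirichlet(9/4, 11, 16/5, 9/2, 8)
obs 6: x=4 → posterior Dirichlet(9/4, 11, 16/5, 9/2, 9)
obs 7: x=1 → posterior Dirichlet(9/4, 12, 16/5, 9/2, 9)
obs 8: x=2 → posterior Dirichlet(9/4, 12, 21/5, 9/2, 9)
obs 9: x=1 → posterior Dirichlet(9/4, 13, 21/5, 9/2, 9)
obs 10: x=4 → posterior Dirichlet(9/4, 13, 21/5, 9/2, 10)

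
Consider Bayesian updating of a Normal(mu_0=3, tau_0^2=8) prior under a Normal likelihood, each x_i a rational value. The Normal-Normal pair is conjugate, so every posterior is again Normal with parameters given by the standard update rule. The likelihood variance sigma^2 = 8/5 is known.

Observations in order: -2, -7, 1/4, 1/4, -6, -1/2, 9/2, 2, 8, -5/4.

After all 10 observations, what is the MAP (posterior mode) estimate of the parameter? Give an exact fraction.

obs 1: x=-2 → posterior Normal(-7/6, 4/3)
obs 2: x=-7 → posterior Normal(-42/11, 8/11)
obs 3: x=1/4 → posterior Normal(-163/64, 1/2)
obs 4: x=1/4 → posterior Normal(-79/42, 8/21)
obs 5: x=-6 → posterior Normal(-139/52, 4/13)
obs 6: x=-1/2 → posterior Normal(-72/31, 8/31)
obs 7: x=9/2 → posterior Normal(-11/8, 2/9)
obs 8: x=2 → posterior Normal(-79/82, 8/41)
obs 9: x=8 → posterior Normal(1/92, 4/23)
obs 10: x=-5/4 → posterior Normal(-23/204, 8/51)

-23/204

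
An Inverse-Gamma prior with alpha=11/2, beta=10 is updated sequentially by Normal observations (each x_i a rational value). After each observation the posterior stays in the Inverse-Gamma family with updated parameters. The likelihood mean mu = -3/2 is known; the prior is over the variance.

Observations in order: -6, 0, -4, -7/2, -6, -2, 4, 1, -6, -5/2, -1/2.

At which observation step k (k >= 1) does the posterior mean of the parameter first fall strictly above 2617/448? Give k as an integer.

obs 1: x=-6 → posterior Inverse-Gamma(6, 161/8)
obs 2: x=0 → posterior Inverse-Gamma(13/2, 85/4)
obs 3: x=-4 → posterior Inverse-Gamma(7, 195/8)
obs 4: x=-7/2 → posterior Inverse-Gamma(15/2, 211/8)
obs 5: x=-6 → posterior Inverse-Gamma(8, 73/2)
obs 6: x=-2 → posterior Inverse-Gamma(17/2, 293/8)
obs 7: x=4 → posterior Inverse-Gamma(9, 207/4)
obs 8: x=1 → posterior Inverse-Gamma(19/2, 439/8)
obs 9: x=-6 → posterior Inverse-Gamma(10, 65)
obs 10: x=-5/2 → posterior Inverse-Gamma(21/2, 131/2)
obs 11: x=-1/2 → posterior Inverse-Gamma(11, 66)

k = 7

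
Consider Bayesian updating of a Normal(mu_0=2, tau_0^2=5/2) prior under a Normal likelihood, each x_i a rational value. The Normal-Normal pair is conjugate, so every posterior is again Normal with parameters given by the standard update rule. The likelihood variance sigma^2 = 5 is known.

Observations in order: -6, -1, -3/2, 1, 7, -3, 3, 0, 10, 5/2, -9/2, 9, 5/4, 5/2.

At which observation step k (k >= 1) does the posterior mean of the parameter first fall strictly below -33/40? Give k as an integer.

obs 1: x=-6 → posterior Normal(-2/3, 5/3)
obs 2: x=-1 → posterior Normal(-3/4, 5/4)
obs 3: x=-3/2 → posterior Normal(-9/10, 1)
obs 4: x=1 → posterior Normal(-7/12, 5/6)
obs 5: x=7 → posterior Normal(1/2, 5/7)
obs 6: x=-3 → posterior Normal(1/16, 5/8)
obs 7: x=3 → posterior Normal(7/18, 5/9)
obs 8: x=0 → posterior Normal(7/20, 1/2)
obs 9: x=10 → posterior Normal(27/22, 5/11)
obs 10: x=5/2 → posterior Normal(4/3, 5/12)
obs 11: x=-9/2 → posterior Normal(23/26, 5/13)
obs 12: x=9 → posterior Normal(41/28, 5/14)
obs 13: x=5/4 → posterior Normal(29/20, 1/3)
obs 14: x=5/2 → posterior Normal(97/64, 5/16)

k = 3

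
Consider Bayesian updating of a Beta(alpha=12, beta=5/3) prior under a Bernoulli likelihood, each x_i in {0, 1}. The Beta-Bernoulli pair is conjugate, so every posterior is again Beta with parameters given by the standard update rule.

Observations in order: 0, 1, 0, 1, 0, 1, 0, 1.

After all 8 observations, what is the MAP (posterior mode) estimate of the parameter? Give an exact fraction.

obs 1: x=0 → posterior Beta(12, 8/3)
obs 2: x=1 → posterior Beta(13, 8/3)
obs 3: x=0 → posterior Beta(13, 11/3)
obs 4: x=1 → posterior Beta(14, 11/3)
obs 5: x=0 → posterior Beta(14, 14/3)
obs 6: x=1 → posterior Beta(15, 14/3)
obs 7: x=0 → posterior Beta(15, 17/3)
obs 8: x=1 → posterior Beta(16, 17/3)

45/59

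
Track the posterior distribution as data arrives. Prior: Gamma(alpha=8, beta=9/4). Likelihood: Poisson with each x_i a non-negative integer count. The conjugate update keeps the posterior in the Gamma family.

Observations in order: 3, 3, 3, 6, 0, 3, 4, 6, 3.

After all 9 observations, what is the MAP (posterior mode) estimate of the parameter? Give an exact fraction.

obs 1: x=3 → posterior Gamma(11, 13/4)
obs 2: x=3 → posterior Gamma(14, 17/4)
obs 3: x=3 → posterior Gamma(17, 21/4)
obs 4: x=6 → posterior Gamma(23, 25/4)
obs 5: x=0 → posterior Gamma(23, 29/4)
obs 6: x=3 → posterior Gamma(26, 33/4)
obs 7: x=4 → posterior Gamma(30, 37/4)
obs 8: x=6 → posterior Gamma(36, 41/4)
obs 9: x=3 → posterior Gamma(39, 45/4)

152/45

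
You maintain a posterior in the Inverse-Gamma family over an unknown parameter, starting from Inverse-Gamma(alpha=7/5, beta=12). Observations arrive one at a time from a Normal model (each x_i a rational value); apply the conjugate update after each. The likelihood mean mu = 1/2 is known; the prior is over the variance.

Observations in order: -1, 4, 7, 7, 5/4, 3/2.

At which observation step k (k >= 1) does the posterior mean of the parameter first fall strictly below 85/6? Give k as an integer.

obs 1: x=-1 → posterior Inverse-Gamma(19/10, 105/8)
obs 2: x=4 → posterior Inverse-Gamma(12/5, 77/4)
obs 3: x=7 → posterior Inverse-Gamma(29/10, 323/8)
obs 4: x=7 → posterior Inverse-Gamma(17/5, 123/2)
obs 5: x=5/4 → posterior Inverse-Gamma(39/10, 1977/32)
obs 6: x=3/2 → posterior Inverse-Gamma(22/5, 1993/32)

k = 2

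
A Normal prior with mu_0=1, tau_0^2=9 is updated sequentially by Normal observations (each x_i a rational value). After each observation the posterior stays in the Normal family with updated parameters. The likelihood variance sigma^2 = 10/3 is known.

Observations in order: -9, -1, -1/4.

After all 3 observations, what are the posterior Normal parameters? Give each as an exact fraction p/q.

mu_0=-1067/364, tau_0^2=90/91

obs 1: x=-9 → posterior Normal(-233/37, 90/37)
obs 2: x=-1 → posterior Normal(-65/16, 45/32)
obs 3: x=-1/4 → posterior Normal(-1067/364, 90/91)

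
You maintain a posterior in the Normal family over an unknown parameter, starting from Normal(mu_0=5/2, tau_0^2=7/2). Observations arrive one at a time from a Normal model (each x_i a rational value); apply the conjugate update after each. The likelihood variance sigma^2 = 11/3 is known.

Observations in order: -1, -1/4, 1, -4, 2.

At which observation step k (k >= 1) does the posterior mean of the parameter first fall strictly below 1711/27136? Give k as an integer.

obs 1: x=-1 → posterior Normal(34/43, 77/43)
obs 2: x=-1/4 → posterior Normal(115/256, 77/64)
obs 3: x=1 → posterior Normal(199/340, 77/85)
obs 4: x=-4 → posterior Normal(-137/424, 77/106)
obs 5: x=2 → posterior Normal(31/508, 77/127)

k = 4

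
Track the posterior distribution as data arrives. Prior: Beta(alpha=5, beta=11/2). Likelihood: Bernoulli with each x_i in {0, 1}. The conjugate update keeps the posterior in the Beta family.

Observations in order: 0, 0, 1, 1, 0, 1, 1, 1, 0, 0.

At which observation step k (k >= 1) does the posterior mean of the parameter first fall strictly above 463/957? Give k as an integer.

k = 6

obs 1: x=0 → posterior Beta(5, 13/2)
obs 2: x=0 → posterior Beta(5, 15/2)
obs 3: x=1 → posterior Beta(6, 15/2)
obs 4: x=1 → posterior Beta(7, 15/2)
obs 5: x=0 → posterior Beta(7, 17/2)
obs 6: x=1 → posterior Beta(8, 17/2)
obs 7: x=1 → posterior Beta(9, 17/2)
obs 8: x=1 → posterior Beta(10, 17/2)
obs 9: x=0 → posterior Beta(10, 19/2)
obs 10: x=0 → posterior Beta(10, 21/2)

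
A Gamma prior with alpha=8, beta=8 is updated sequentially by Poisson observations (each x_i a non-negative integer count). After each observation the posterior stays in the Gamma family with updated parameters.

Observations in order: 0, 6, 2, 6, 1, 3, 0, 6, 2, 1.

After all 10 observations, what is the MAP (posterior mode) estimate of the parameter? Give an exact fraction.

obs 1: x=0 → posterior Gamma(8, 9)
obs 2: x=6 → posterior Gamma(14, 10)
obs 3: x=2 → posterior Gamma(16, 11)
obs 4: x=6 → posterior Gamma(22, 12)
obs 5: x=1 → posterior Gamma(23, 13)
obs 6: x=3 → posterior Gamma(26, 14)
obs 7: x=0 → posterior Gamma(26, 15)
obs 8: x=6 → posterior Gamma(32, 16)
obs 9: x=2 → posterior Gamma(34, 17)
obs 10: x=1 → posterior Gamma(35, 18)

17/9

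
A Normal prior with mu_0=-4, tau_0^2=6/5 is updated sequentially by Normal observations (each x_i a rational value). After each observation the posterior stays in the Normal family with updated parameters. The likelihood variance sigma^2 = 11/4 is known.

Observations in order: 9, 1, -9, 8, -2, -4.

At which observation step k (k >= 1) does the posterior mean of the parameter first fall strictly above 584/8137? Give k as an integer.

k = 2

obs 1: x=9 → posterior Normal(-4/79, 66/79)
obs 2: x=1 → posterior Normal(20/103, 66/103)
obs 3: x=-9 → posterior Normal(-196/127, 66/127)
obs 4: x=8 → posterior Normal(-4/151, 66/151)
obs 5: x=-2 → posterior Normal(-52/175, 66/175)
obs 6: x=-4 → posterior Normal(-148/199, 66/199)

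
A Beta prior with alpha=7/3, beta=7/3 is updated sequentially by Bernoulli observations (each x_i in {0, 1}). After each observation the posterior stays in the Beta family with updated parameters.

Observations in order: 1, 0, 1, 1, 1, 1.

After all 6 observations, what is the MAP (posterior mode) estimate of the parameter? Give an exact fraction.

obs 1: x=1 → posterior Beta(10/3, 7/3)
obs 2: x=0 → posterior Beta(10/3, 10/3)
obs 3: x=1 → posterior Beta(13/3, 10/3)
obs 4: x=1 → posterior Beta(16/3, 10/3)
obs 5: x=1 → posterior Beta(19/3, 10/3)
obs 6: x=1 → posterior Beta(22/3, 10/3)

19/26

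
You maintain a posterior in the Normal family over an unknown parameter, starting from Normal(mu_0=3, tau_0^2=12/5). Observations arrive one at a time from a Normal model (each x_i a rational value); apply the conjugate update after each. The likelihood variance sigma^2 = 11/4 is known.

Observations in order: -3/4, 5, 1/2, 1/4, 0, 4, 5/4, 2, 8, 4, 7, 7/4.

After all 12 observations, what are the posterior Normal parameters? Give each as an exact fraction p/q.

mu_0=1749/631, tau_0^2=132/631

obs 1: x=-3/4 → posterior Normal(129/103, 132/103)
obs 2: x=5 → posterior Normal(369/151, 132/151)
obs 3: x=1/2 → posterior Normal(393/199, 132/199)
obs 4: x=1/4 → posterior Normal(405/247, 132/247)
obs 5: x=0 → posterior Normal(81/59, 132/295)
obs 6: x=4 → posterior Normal(597/343, 132/343)
obs 7: x=5/4 → posterior Normal(657/391, 132/391)
obs 8: x=2 → posterior Normal(753/439, 132/439)
obs 9: x=8 → posterior Normal(1137/487, 132/487)
obs 10: x=4 → posterior Normal(1329/535, 132/535)
obs 11: x=7 → posterior Normal(1665/583, 12/53)
obs 12: x=7/4 → posterior Normal(1749/631, 132/631)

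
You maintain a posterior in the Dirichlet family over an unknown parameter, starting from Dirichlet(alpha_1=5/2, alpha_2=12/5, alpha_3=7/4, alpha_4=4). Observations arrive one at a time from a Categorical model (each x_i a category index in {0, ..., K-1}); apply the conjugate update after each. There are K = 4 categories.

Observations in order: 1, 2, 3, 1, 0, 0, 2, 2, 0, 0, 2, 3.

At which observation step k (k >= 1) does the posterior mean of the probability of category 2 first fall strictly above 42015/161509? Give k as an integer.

k = 11

obs 1: x=1 → posterior Dirichlet(5/2, 17/5, 7/4, 4)
obs 2: x=2 → posterior Dirichlet(5/2, 17/5, 11/4, 4)
obs 3: x=3 → posterior Dirichlet(5/2, 17/5, 11/4, 5)
obs 4: x=1 → posterior Dirichlet(5/2, 22/5, 11/4, 5)
obs 5: x=0 → posterior Dirichlet(7/2, 22/5, 11/4, 5)
obs 6: x=0 → posterior Dirichlet(9/2, 22/5, 11/4, 5)
obs 7: x=2 → posterior Dirichlet(9/2, 22/5, 15/4, 5)
obs 8: x=2 → posterior Dirichlet(9/2, 22/5, 19/4, 5)
obs 9: x=0 → posterior Dirichlet(11/2, 22/5, 19/4, 5)
obs 10: x=0 → posterior Dirichlet(13/2, 22/5, 19/4, 5)
obs 11: x=2 → posterior Dirichlet(13/2, 22/5, 23/4, 5)
obs 12: x=3 → posterior Dirichlet(13/2, 22/5, 23/4, 6)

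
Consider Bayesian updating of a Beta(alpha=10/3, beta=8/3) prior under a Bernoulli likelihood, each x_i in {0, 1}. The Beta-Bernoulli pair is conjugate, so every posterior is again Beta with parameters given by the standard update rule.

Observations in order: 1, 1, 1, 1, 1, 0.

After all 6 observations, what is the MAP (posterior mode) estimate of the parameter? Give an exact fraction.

11/15

obs 1: x=1 → posterior Beta(13/3, 8/3)
obs 2: x=1 → posterior Beta(16/3, 8/3)
obs 3: x=1 → posterior Beta(19/3, 8/3)
obs 4: x=1 → posterior Beta(22/3, 8/3)
obs 5: x=1 → posterior Beta(25/3, 8/3)
obs 6: x=0 → posterior Beta(25/3, 11/3)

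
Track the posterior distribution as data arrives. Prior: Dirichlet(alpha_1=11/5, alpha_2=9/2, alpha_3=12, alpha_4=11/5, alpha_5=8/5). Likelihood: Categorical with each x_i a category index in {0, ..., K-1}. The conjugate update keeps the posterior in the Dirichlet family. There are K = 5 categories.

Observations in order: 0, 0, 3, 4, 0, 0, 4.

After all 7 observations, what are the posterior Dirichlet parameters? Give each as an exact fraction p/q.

obs 1: x=0 → posterior Dirichlet(16/5, 9/2, 12, 11/5, 8/5)
obs 2: x=0 → posterior Dirichlet(21/5, 9/2, 12, 11/5, 8/5)
obs 3: x=3 → posterior Dirichlet(21/5, 9/2, 12, 16/5, 8/5)
obs 4: x=4 → posterior Dirichlet(21/5, 9/2, 12, 16/5, 13/5)
obs 5: x=0 → posterior Dirichlet(26/5, 9/2, 12, 16/5, 13/5)
obs 6: x=0 → posterior Dirichlet(31/5, 9/2, 12, 16/5, 13/5)
obs 7: x=4 → posterior Dirichlet(31/5, 9/2, 12, 16/5, 18/5)

alpha_1=31/5, alpha_2=9/2, alpha_3=12, alpha_4=16/5, alpha_5=18/5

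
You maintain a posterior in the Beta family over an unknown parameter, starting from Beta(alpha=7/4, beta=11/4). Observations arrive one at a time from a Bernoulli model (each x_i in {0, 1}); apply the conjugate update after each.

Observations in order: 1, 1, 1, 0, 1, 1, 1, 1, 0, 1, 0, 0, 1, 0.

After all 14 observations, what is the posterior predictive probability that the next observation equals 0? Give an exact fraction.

obs 1: x=1 → posterior Beta(11/4, 11/4)
obs 2: x=1 → posterior Beta(15/4, 11/4)
obs 3: x=1 → posterior Beta(19/4, 11/4)
obs 4: x=0 → posterior Beta(19/4, 15/4)
obs 5: x=1 → posterior Beta(23/4, 15/4)
obs 6: x=1 → posterior Beta(27/4, 15/4)
obs 7: x=1 → posterior Beta(31/4, 15/4)
obs 8: x=1 → posterior Beta(35/4, 15/4)
obs 9: x=0 → posterior Beta(35/4, 19/4)
obs 10: x=1 → posterior Beta(39/4, 19/4)
obs 11: x=0 → posterior Beta(39/4, 23/4)
obs 12: x=0 → posterior Beta(39/4, 27/4)
obs 13: x=1 → posterior Beta(43/4, 27/4)
obs 14: x=0 → posterior Beta(43/4, 31/4)

31/74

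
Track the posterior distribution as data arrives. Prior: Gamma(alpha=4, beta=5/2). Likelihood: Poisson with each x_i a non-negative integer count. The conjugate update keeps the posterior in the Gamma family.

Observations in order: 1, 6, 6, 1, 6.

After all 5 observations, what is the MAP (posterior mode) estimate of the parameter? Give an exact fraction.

46/15

obs 1: x=1 → posterior Gamma(5, 7/2)
obs 2: x=6 → posterior Gamma(11, 9/2)
obs 3: x=6 → posterior Gamma(17, 11/2)
obs 4: x=1 → posterior Gamma(18, 13/2)
obs 5: x=6 → posterior Gamma(24, 15/2)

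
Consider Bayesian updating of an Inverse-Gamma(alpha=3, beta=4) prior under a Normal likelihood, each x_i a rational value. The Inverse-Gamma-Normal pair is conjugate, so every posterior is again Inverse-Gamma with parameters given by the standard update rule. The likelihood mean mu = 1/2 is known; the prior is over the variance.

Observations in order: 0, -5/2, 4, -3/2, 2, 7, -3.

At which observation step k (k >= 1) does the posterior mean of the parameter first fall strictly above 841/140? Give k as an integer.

k = 6

obs 1: x=0 → posterior Inverse-Gamma(7/2, 33/8)
obs 2: x=-5/2 → posterior Inverse-Gamma(4, 69/8)
obs 3: x=4 → posterior Inverse-Gamma(9/2, 59/4)
obs 4: x=-3/2 → posterior Inverse-Gamma(5, 67/4)
obs 5: x=2 → posterior Inverse-Gamma(11/2, 143/8)
obs 6: x=7 → posterior Inverse-Gamma(6, 39)
obs 7: x=-3 → posterior Inverse-Gamma(13/2, 361/8)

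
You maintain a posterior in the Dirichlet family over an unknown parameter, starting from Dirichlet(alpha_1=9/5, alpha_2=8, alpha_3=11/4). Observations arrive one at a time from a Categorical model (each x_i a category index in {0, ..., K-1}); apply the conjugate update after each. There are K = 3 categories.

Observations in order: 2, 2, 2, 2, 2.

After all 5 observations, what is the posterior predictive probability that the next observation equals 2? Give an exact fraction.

obs 1: x=2 → posterior Dirichlet(9/5, 8, 15/4)
obs 2: x=2 → posterior Dirichlet(9/5, 8, 19/4)
obs 3: x=2 → posterior Dirichlet(9/5, 8, 23/4)
obs 4: x=2 → posterior Dirichlet(9/5, 8, 27/4)
obs 5: x=2 → posterior Dirichlet(9/5, 8, 31/4)

155/351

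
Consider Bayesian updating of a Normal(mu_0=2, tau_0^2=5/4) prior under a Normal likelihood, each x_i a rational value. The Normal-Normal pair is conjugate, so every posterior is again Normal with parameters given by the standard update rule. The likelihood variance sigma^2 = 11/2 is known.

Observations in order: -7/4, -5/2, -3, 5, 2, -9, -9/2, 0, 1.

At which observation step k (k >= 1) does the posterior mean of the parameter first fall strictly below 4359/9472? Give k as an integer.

obs 1: x=-7/4 → posterior Normal(47/36, 55/54)
obs 2: x=-5/2 → posterior Normal(91/128, 55/64)
obs 3: x=-3 → posterior Normal(31/148, 55/74)
obs 4: x=5 → posterior Normal(131/168, 55/84)
obs 5: x=2 → posterior Normal(171/188, 55/94)
obs 6: x=-9 → posterior Normal(-9/208, 55/104)
obs 7: x=-9/2 → posterior Normal(-33/76, 55/114)
obs 8: x=0 → posterior Normal(-99/248, 55/124)
obs 9: x=1 → posterior Normal(-79/268, 55/134)

k = 3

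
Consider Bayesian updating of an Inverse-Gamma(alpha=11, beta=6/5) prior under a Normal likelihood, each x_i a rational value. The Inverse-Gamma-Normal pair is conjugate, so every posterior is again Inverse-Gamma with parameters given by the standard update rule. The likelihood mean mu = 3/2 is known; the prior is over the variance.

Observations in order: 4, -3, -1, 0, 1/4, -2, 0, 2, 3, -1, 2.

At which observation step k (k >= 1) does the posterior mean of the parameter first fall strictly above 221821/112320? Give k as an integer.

k = 7

obs 1: x=4 → posterior Inverse-Gamma(23/2, 173/40)
obs 2: x=-3 → posterior Inverse-Gamma(12, 289/20)
obs 3: x=-1 → posterior Inverse-Gamma(25/2, 703/40)
obs 4: x=0 → posterior Inverse-Gamma(13, 187/10)
obs 5: x=1/4 → posterior Inverse-Gamma(27/2, 3117/160)
obs 6: x=-2 → posterior Inverse-Gamma(14, 4097/160)
obs 7: x=0 → posterior Inverse-Gamma(29/2, 4277/160)
obs 8: x=2 → posterior Inverse-Gamma(15, 4297/160)
obs 9: x=3 → posterior Inverse-Gamma(31/2, 4477/160)
obs 10: x=-1 → posterior Inverse-Gamma(16, 4977/160)
obs 11: x=2 → posterior Inverse-Gamma(33/2, 4997/160)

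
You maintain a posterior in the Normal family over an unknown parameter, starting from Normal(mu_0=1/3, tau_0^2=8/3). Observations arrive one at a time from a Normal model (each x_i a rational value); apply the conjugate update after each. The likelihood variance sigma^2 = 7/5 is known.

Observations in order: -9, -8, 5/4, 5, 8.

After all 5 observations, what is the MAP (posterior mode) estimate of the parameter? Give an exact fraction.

obs 1: x=-9 → posterior Normal(-353/61, 56/61)
obs 2: x=-8 → posterior Normal(-673/101, 56/101)
obs 3: x=5/4 → posterior Normal(-623/141, 56/141)
obs 4: x=5 → posterior Normal(-423/181, 56/181)
obs 5: x=8 → posterior Normal(-103/221, 56/221)

-103/221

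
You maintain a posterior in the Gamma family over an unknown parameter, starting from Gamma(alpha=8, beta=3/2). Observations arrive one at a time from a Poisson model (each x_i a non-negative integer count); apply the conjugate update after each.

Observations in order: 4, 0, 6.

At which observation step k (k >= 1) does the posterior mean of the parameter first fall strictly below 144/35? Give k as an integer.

obs 1: x=4 → posterior Gamma(12, 5/2)
obs 2: x=0 → posterior Gamma(12, 7/2)
obs 3: x=6 → posterior Gamma(18, 9/2)

k = 2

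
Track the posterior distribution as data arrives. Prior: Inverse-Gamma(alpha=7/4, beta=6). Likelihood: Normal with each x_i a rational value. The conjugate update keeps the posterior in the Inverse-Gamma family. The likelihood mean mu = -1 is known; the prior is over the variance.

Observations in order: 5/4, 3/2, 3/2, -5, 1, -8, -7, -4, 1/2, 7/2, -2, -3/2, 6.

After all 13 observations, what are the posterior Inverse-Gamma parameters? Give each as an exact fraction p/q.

alpha=33/4, beta=3461/32

obs 1: x=5/4 → posterior Inverse-Gamma(9/4, 273/32)
obs 2: x=3/2 → posterior Inverse-Gamma(11/4, 373/32)
obs 3: x=3/2 → posterior Inverse-Gamma(13/4, 473/32)
obs 4: x=-5 → posterior Inverse-Gamma(15/4, 729/32)
obs 5: x=1 → posterior Inverse-Gamma(17/4, 793/32)
obs 6: x=-8 → posterior Inverse-Gamma(19/4, 1577/32)
obs 7: x=-7 → posterior Inverse-Gamma(21/4, 2153/32)
obs 8: x=-4 → posterior Inverse-Gamma(23/4, 2297/32)
obs 9: x=1/2 → posterior Inverse-Gamma(25/4, 2333/32)
obs 10: x=7/2 → posterior Inverse-Gamma(27/4, 2657/32)
obs 11: x=-2 → posterior Inverse-Gamma(29/4, 2673/32)
obs 12: x=-3/2 → posterior Inverse-Gamma(31/4, 2677/32)
obs 13: x=6 → posterior Inverse-Gamma(33/4, 3461/32)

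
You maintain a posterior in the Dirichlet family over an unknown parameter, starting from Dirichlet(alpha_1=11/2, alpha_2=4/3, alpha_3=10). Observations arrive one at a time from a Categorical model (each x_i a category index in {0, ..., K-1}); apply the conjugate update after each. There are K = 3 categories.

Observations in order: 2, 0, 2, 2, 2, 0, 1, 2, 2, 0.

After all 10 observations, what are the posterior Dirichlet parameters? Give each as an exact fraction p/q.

alpha_1=17/2, alpha_2=7/3, alpha_3=16

obs 1: x=2 → posterior Dirichlet(11/2, 4/3, 11)
obs 2: x=0 → posterior Dirichlet(13/2, 4/3, 11)
obs 3: x=2 → posterior Dirichlet(13/2, 4/3, 12)
obs 4: x=2 → posterior Dirichlet(13/2, 4/3, 13)
obs 5: x=2 → posterior Dirichlet(13/2, 4/3, 14)
obs 6: x=0 → posterior Dirichlet(15/2, 4/3, 14)
obs 7: x=1 → posterior Dirichlet(15/2, 7/3, 14)
obs 8: x=2 → posterior Dirichlet(15/2, 7/3, 15)
obs 9: x=2 → posterior Dirichlet(15/2, 7/3, 16)
obs 10: x=0 → posterior Dirichlet(17/2, 7/3, 16)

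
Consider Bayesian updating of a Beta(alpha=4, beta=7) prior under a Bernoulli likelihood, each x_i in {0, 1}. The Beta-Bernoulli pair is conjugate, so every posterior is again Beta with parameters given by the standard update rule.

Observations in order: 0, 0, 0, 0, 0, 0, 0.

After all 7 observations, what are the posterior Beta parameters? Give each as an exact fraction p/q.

obs 1: x=0 → posterior Beta(4, 8)
obs 2: x=0 → posterior Beta(4, 9)
obs 3: x=0 → posterior Beta(4, 10)
obs 4: x=0 → posterior Beta(4, 11)
obs 5: x=0 → posterior Beta(4, 12)
obs 6: x=0 → posterior Beta(4, 13)
obs 7: x=0 → posterior Beta(4, 14)

alpha=4, beta=14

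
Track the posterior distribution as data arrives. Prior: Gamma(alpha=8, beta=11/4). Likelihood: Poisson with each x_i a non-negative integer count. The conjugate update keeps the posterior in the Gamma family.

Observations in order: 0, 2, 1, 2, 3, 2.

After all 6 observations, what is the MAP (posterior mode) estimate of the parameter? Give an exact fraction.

obs 1: x=0 → posterior Gamma(8, 15/4)
obs 2: x=2 → posterior Gamma(10, 19/4)
obs 3: x=1 → posterior Gamma(11, 23/4)
obs 4: x=2 → posterior Gamma(13, 27/4)
obs 5: x=3 → posterior Gamma(16, 31/4)
obs 6: x=2 → posterior Gamma(18, 35/4)

68/35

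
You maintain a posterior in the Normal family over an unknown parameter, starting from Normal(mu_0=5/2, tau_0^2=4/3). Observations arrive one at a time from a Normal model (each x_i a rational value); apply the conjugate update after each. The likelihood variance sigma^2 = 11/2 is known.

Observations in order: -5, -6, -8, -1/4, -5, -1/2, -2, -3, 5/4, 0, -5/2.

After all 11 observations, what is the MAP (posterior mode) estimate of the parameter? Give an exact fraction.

-331/242

obs 1: x=-5 → posterior Normal(85/82, 44/41)
obs 2: x=-6 → posterior Normal(-11/98, 44/49)
obs 3: x=-8 → posterior Normal(-139/114, 44/57)
obs 4: x=-1/4 → posterior Normal(-11/10, 44/65)
obs 5: x=-5 → posterior Normal(-223/146, 44/73)
obs 6: x=-1/2 → posterior Normal(-77/54, 44/81)
obs 7: x=-2 → posterior Normal(-263/178, 44/89)
obs 8: x=-3 → posterior Normal(-311/194, 44/97)
obs 9: x=5/4 → posterior Normal(-97/70, 44/105)
obs 10: x=0 → posterior Normal(-291/226, 44/113)
obs 11: x=-5/2 → posterior Normal(-331/242, 4/11)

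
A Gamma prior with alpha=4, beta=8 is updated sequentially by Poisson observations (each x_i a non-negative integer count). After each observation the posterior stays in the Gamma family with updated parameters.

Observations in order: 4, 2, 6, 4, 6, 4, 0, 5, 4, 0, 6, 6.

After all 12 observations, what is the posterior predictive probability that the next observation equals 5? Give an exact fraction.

290128643394648408064000000000000000000000000000000000000000000000000000/4101254698570615153854185883390455831768395160629513493563137513122369523

obs 1: x=4 → posterior Gamma(8, 9)
obs 2: x=2 → posterior Gamma(10, 10)
obs 3: x=6 → posterior Gamma(16, 11)
obs 4: x=4 → posterior Gamma(20, 12)
obs 5: x=6 → posterior Gamma(26, 13)
obs 6: x=4 → posterior Gamma(30, 14)
obs 7: x=0 → posterior Gamma(30, 15)
obs 8: x=5 → posterior Gamma(35, 16)
obs 9: x=4 → posterior Gamma(39, 17)
obs 10: x=0 → posterior Gamma(39, 18)
obs 11: x=6 → posterior Gamma(45, 19)
obs 12: x=6 → posterior Gamma(51, 20)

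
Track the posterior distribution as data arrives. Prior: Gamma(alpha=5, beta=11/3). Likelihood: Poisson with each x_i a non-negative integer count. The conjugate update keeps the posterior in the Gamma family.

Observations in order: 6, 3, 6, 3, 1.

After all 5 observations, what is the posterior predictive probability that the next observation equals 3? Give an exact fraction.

obs 1: x=6 → posterior Gamma(11, 14/3)
obs 2: x=3 → posterior Gamma(14, 17/3)
obs 3: x=6 → posterior Gamma(20, 20/3)
obs 4: x=3 → posterior Gamma(23, 23/3)
obs 5: x=1 → posterior Gamma(24, 26/3)

639289341021512489967346945333867315200/3053134545970524535745336759489912159909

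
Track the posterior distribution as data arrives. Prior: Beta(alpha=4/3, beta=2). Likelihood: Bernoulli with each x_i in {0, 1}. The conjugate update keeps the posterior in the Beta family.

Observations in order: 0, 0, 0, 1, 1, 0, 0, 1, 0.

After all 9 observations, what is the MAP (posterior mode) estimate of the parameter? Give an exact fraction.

obs 1: x=0 → posterior Beta(4/3, 3)
obs 2: x=0 → posterior Beta(4/3, 4)
obs 3: x=0 → posterior Beta(4/3, 5)
obs 4: x=1 → posterior Beta(7/3, 5)
obs 5: x=1 → posterior Beta(10/3, 5)
obs 6: x=0 → posterior Beta(10/3, 6)
obs 7: x=0 → posterior Beta(10/3, 7)
obs 8: x=1 → posterior Beta(13/3, 7)
obs 9: x=0 → posterior Beta(13/3, 8)

10/31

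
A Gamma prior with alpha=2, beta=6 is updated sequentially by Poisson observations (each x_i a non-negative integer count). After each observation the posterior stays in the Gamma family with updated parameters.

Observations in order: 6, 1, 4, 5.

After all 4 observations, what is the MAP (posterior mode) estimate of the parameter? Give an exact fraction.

17/10

obs 1: x=6 → posterior Gamma(8, 7)
obs 2: x=1 → posterior Gamma(9, 8)
obs 3: x=4 → posterior Gamma(13, 9)
obs 4: x=5 → posterior Gamma(18, 10)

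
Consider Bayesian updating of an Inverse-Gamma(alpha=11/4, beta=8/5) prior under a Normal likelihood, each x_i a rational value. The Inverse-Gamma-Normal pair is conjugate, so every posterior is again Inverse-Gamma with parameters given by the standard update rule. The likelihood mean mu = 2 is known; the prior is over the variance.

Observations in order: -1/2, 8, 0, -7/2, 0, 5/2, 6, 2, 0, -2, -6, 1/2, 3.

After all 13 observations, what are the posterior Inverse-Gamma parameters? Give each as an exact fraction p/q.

alpha=37/4, beta=468/5

obs 1: x=-1/2 → posterior Inverse-Gamma(13/4, 189/40)
obs 2: x=8 → posterior Inverse-Gamma(15/4, 909/40)
obs 3: x=0 → posterior Inverse-Gamma(17/4, 989/40)
obs 4: x=-7/2 → posterior Inverse-Gamma(19/4, 797/20)
obs 5: x=0 → posterior Inverse-Gamma(21/4, 837/20)
obs 6: x=5/2 → posterior Inverse-Gamma(23/4, 1679/40)
obs 7: x=6 → posterior Inverse-Gamma(25/4, 1999/40)
obs 8: x=2 → posterior Inverse-Gamma(27/4, 1999/40)
obs 9: x=0 → posterior Inverse-Gamma(29/4, 2079/40)
obs 10: x=-2 → posterior Inverse-Gamma(31/4, 2399/40)
obs 11: x=-6 → posterior Inverse-Gamma(33/4, 3679/40)
obs 12: x=1/2 → posterior Inverse-Gamma(35/4, 931/10)
obs 13: x=3 → posterior Inverse-Gamma(37/4, 468/5)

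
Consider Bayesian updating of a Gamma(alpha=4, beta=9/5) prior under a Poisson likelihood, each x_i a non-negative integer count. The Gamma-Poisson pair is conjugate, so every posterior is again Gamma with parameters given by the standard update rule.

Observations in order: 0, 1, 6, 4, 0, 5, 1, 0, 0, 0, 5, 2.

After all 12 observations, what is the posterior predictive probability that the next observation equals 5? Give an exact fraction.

obs 1: x=0 → posterior Gamma(4, 14/5)
obs 2: x=1 → posterior Gamma(5, 19/5)
obs 3: x=6 → posterior Gamma(11, 24/5)
obs 4: x=4 → posterior Gamma(15, 29/5)
obs 5: x=0 → posterior Gamma(15, 34/5)
obs 6: x=5 → posterior Gamma(20, 39/5)
obs 7: x=1 → posterior Gamma(21, 44/5)
obs 8: x=0 → posterior Gamma(21, 49/5)
obs 9: x=0 → posterior Gamma(21, 54/5)
obs 10: x=0 → posterior Gamma(21, 59/5)
obs 11: x=5 → posterior Gamma(26, 64/5)
obs 12: x=2 → posterior Gamma(28, 69/5)

60461970085451830542699437309181388971575406417951851915625/1511808465225639166233505742757858386229107852384130020933632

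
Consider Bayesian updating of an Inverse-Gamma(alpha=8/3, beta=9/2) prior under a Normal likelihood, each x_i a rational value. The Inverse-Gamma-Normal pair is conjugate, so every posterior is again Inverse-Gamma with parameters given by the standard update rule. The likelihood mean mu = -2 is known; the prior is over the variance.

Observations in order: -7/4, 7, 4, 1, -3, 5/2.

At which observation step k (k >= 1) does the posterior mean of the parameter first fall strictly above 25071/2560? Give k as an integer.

k = 2

obs 1: x=-7/4 → posterior Inverse-Gamma(19/6, 145/32)
obs 2: x=7 → posterior Inverse-Gamma(11/3, 1441/32)
obs 3: x=4 → posterior Inverse-Gamma(25/6, 2017/32)
obs 4: x=1 → posterior Inverse-Gamma(14/3, 2161/32)
obs 5: x=-3 → posterior Inverse-Gamma(31/6, 2177/32)
obs 6: x=5/2 → posterior Inverse-Gamma(17/3, 2501/32)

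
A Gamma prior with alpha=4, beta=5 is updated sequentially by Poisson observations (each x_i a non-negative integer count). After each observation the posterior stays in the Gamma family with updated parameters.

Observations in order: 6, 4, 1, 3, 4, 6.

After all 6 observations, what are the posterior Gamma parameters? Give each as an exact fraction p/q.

alpha=28, beta=11

obs 1: x=6 → posterior Gamma(10, 6)
obs 2: x=4 → posterior Gamma(14, 7)
obs 3: x=1 → posterior Gamma(15, 8)
obs 4: x=3 → posterior Gamma(18, 9)
obs 5: x=4 → posterior Gamma(22, 10)
obs 6: x=6 → posterior Gamma(28, 11)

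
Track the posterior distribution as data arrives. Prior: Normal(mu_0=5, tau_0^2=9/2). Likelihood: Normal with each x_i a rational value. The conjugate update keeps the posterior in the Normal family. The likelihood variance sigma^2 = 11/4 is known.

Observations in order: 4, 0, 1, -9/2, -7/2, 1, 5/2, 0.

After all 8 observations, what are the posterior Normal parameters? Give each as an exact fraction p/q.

mu_0=64/155, tau_0^2=99/310

obs 1: x=4 → posterior Normal(127/29, 99/58)
obs 2: x=0 → posterior Normal(127/47, 99/94)
obs 3: x=1 → posterior Normal(29/13, 99/130)
obs 4: x=-9/2 → posterior Normal(64/83, 99/166)
obs 5: x=-7/2 → posterior Normal(1/101, 99/202)
obs 6: x=1 → posterior Normal(19/119, 99/238)
obs 7: x=5/2 → posterior Normal(64/137, 99/274)
obs 8: x=0 → posterior Normal(64/155, 99/310)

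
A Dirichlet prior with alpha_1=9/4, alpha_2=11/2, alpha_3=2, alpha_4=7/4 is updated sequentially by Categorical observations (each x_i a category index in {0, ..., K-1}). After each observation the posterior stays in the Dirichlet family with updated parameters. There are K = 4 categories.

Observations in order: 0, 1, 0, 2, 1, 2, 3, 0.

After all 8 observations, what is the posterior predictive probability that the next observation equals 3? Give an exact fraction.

obs 1: x=0 → posterior Dirichlet(13/4, 11/2, 2, 7/4)
obs 2: x=1 → posterior Dirichlet(13/4, 13/2, 2, 7/4)
obs 3: x=0 → posterior Dirichlet(17/4, 13/2, 2, 7/4)
obs 4: x=2 → posterior Dirichlet(17/4, 13/2, 3, 7/4)
obs 5: x=1 → posterior Dirichlet(17/4, 15/2, 3, 7/4)
obs 6: x=2 → posterior Dirichlet(17/4, 15/2, 4, 7/4)
obs 7: x=3 → posterior Dirichlet(17/4, 15/2, 4, 11/4)
obs 8: x=0 → posterior Dirichlet(21/4, 15/2, 4, 11/4)

11/78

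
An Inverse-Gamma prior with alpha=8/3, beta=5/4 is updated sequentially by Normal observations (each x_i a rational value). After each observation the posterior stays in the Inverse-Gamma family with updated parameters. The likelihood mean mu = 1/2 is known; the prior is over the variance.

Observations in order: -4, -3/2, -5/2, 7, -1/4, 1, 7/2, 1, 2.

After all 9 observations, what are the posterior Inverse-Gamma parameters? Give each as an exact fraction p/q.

obs 1: x=-4 → posterior Inverse-Gamma(19/6, 91/8)
obs 2: x=-3/2 → posterior Inverse-Gamma(11/3, 107/8)
obs 3: x=-5/2 → posterior Inverse-Gamma(25/6, 143/8)
obs 4: x=7 → posterior Inverse-Gamma(14/3, 39)
obs 5: x=-1/4 → posterior Inverse-Gamma(31/6, 1257/32)
obs 6: x=1 → posterior Inverse-Gamma(17/3, 1261/32)
obs 7: x=7/2 → posterior Inverse-Gamma(37/6, 1405/32)
obs 8: x=1 → posterior Inverse-Gamma(20/3, 1409/32)
obs 9: x=2 → posterior Inverse-Gamma(43/6, 1445/32)

alpha=43/6, beta=1445/32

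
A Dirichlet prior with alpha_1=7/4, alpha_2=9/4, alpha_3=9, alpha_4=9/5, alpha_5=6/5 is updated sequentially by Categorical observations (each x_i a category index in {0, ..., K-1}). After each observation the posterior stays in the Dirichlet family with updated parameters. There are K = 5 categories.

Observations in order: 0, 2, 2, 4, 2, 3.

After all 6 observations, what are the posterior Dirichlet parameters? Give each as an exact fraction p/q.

alpha_1=11/4, alpha_2=9/4, alpha_3=12, alpha_4=14/5, alpha_5=11/5

obs 1: x=0 → posterior Dirichlet(11/4, 9/4, 9, 9/5, 6/5)
obs 2: x=2 → posterior Dirichlet(11/4, 9/4, 10, 9/5, 6/5)
obs 3: x=2 → posterior Dirichlet(11/4, 9/4, 11, 9/5, 6/5)
obs 4: x=4 → posterior Dirichlet(11/4, 9/4, 11, 9/5, 11/5)
obs 5: x=2 → posterior Dirichlet(11/4, 9/4, 12, 9/5, 11/5)
obs 6: x=3 → posterior Dirichlet(11/4, 9/4, 12, 14/5, 11/5)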